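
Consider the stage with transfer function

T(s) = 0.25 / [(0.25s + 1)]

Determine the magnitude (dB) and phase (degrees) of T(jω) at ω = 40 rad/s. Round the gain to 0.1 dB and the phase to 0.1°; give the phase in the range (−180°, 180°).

At ω = 40 rad/s:
pole (1 + j40·0.25) = 1 + j10 → |·| ≈ 10.05, ∠ ≈ 84.29°
|T| = 0.25 · 1 / (10.05) ≈ 0.024876
Gain = 20 log₁₀(0.024876) ≈ -32.08 dB
∠T = (0°) − (84.29°) = -84.29°

-32.1 dB, -84.3°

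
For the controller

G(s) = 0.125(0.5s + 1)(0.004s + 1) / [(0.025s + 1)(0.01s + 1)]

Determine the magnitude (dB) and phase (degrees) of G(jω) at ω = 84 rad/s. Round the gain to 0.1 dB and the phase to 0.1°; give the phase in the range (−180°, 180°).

At ω = 84 rad/s:
zero (1 + j84·0.5) = 1 + j42 → |·| ≈ 42.012, ∠ ≈ 88.64°
zero (1 + j84·0.004) = 1 + j0.336 → |·| ≈ 1.0549, ∠ ≈ 18.57°
pole (1 + j84·0.025) = 1 + j2.1 → |·| ≈ 2.3259, ∠ ≈ 64.54°
pole (1 + j84·0.01) = 1 + j0.84 → |·| ≈ 1.306, ∠ ≈ 40.03°
|G| = 0.125 · 42.012 · 1.0549 / (2.3259 · 1.306) ≈ 1.8237
Gain = 20 log₁₀(1.8237) ≈ 5.22 dB
∠G = (88.64° + 18.57°) − (64.54° + 40.03°) = 2.64°

5.2 dB, 2.6°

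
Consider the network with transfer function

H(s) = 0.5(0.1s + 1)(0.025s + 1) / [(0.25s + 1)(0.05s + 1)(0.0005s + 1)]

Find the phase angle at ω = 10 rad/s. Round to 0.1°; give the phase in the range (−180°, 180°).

At ω = 10 rad/s:
zero (1 + j10·0.1) = 1 + j1 → |·| ≈ 1.4142, ∠ ≈ 45.00°
zero (1 + j10·0.025) = 1 + j0.25 → |·| ≈ 1.0308, ∠ ≈ 14.04°
pole (1 + j10·0.25) = 1 + j2.5 → |·| ≈ 2.6926, ∠ ≈ 68.20°
pole (1 + j10·0.05) = 1 + j0.5 → |·| ≈ 1.118, ∠ ≈ 26.57°
pole (1 + j10·0.0005) = 1 + j0.005 → |·| ≈ 1, ∠ ≈ 0.29°
∠H = (45.00° + 14.04°) − (68.20° + 26.57° + 0.29°) = -36.02°

-36.0°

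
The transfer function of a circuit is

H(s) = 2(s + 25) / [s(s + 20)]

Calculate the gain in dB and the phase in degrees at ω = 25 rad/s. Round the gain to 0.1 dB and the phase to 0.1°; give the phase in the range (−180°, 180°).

-21.1 dB, -96.3°

At s = jω = j25:
zero (s+25): 25 + j25 → |·| = √(25²+25²) = √1250 ≈ 35.355, ∠ = arctan(25/25) ≈ 45.00°
pole (s+20): 20 + j25 → |·| = √(20²+25²) = √1025 ≈ 32.016, ∠ = arctan(25/20) ≈ 51.34°
pole at origin: |s| = 25, ∠ = 90.00° (in denominator)
|H| = 2 · 35.355 / 800.4 ≈ 0.088343
Gain = 20 log₁₀(0.088343) ≈ -21.08 dB
∠H = 45.00° − 141.34° = -96.34°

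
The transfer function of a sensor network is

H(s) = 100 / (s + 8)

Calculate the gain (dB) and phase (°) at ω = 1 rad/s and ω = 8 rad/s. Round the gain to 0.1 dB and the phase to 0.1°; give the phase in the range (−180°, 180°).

Substitute s = j1:
Numerator: 100 = 100 + j0
Denominator: (j1) + 8 = 8 + j1
|N| = √(100² + 0²) ≈ 100, ∠N ≈ 0.00°
|D| = √(8² + 1²) ≈ 8.0623, ∠D ≈ 7.13°
|H| = 100 / 8.0623 ≈ 12.403
Gain = 20 log₁₀(12.403) ≈ 21.87 dB
∠H = 0.00° − 7.13° = -7.13°

Substitute s = j8:
Numerator: 100 = 100 + j0
Denominator: (j8) + 8 = 8 + j8
|N| = √(100² + 0²) ≈ 100, ∠N ≈ 0.00°
|D| = √(8² + 8²) ≈ 11.314, ∠D ≈ 45.00°
|H| = 100 / 11.314 ≈ 8.8386
Gain = 20 log₁₀(8.8386) ≈ 18.93 dB
∠H = 0.00° − 45.00° = -45.00°

ω = 1: 21.9 dB, -7.1°; ω = 8: 18.9 dB, -45.0°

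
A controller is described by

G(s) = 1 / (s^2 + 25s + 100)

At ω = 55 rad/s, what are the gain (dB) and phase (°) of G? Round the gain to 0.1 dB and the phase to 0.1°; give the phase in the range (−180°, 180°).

Substitute s = j55:
Numerator: 1 = 1 + j0
Denominator: (j55)^2 + 25(j55) + 100 = -2925 + j1375
|N| = √(1² + 0²) ≈ 1, ∠N ≈ 0.00°
|D| = √(2925² + 1375²) ≈ 3232.1, ∠D ≈ 154.82°
|G| = 1 / 3232.1 ≈ 0.0003094
Gain = 20 log₁₀(0.0003094) ≈ -70.19 dB
∠G = 0.00° − 154.82° = -154.82°

-70.2 dB, -154.8°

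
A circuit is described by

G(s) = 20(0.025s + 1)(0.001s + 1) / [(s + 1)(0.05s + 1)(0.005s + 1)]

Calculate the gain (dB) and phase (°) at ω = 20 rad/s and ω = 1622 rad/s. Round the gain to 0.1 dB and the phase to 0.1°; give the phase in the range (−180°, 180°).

At ω = 20 rad/s:
zero (1 + j20·0.025) = 1 + j0.5 → |·| ≈ 1.118, ∠ ≈ 26.57°
zero (1 + j20·0.001) = 1 + j0.02 → |·| ≈ 1.0002, ∠ ≈ 1.15°
pole (1 + j20·1) = 1 + j20 → |·| ≈ 20.025, ∠ ≈ 87.14°
pole (1 + j20·0.05) = 1 + j1 → |·| ≈ 1.4142, ∠ ≈ 45.00°
pole (1 + j20·0.005) = 1 + j0.1 → |·| ≈ 1.005, ∠ ≈ 5.71°
|G| = 20 · 1.118 · 1.0002 / (20.025 · 1.4142 · 1.005) ≈ 0.78579
Gain = 20 log₁₀(0.78579) ≈ -2.09 dB
∠G = (26.57° + 1.15°) − (87.14° + 45.00° + 5.71°) = -110.13°

At ω = 1622 rad/s:
zero (1 + j1622·0.025) = 1 + j40.55 → |·| ≈ 40.562, ∠ ≈ 88.59°
zero (1 + j1622·0.001) = 1 + j1.622 → |·| ≈ 1.9055, ∠ ≈ 58.35°
pole (1 + j1622·1) = 1 + j1622 → |·| ≈ 1622, ∠ ≈ 89.96°
pole (1 + j1622·0.05) = 1 + j81.1 → |·| ≈ 81.106, ∠ ≈ 89.29°
pole (1 + j1622·0.005) = 1 + j8.11 → |·| ≈ 8.1714, ∠ ≈ 82.97°
|G| = 20 · 40.562 · 1.9055 / (1622 · 81.106 · 8.1714) ≈ 0.001438
Gain = 20 log₁₀(0.001438) ≈ -56.84 dB
∠G = (88.59° + 58.35°) − (89.96° + 89.29° + 82.97°) = -115.28°

ω = 20: -2.1 dB, -110.1°; ω = 1622: -56.8 dB, -115.3°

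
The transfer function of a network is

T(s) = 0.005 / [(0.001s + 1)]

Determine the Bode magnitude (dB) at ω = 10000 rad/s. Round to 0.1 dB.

At ω = 10000 rad/s:
pole (1 + j10000·0.001) = 1 + j10 → |·| ≈ 10.05, ∠ ≈ 84.29°
|T| = 0.005 · 1 / (10.05) ≈ 0.00049751
Gain = 20 log₁₀(0.00049751) ≈ -66.06 dB

-66.1 dB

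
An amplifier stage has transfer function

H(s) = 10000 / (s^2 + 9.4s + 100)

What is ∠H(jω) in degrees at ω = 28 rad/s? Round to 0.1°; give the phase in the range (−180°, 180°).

-159.0°

At s = jω = j28:
quadratic: (j28)² + 9.4·j28 + 100 = -684 + j263.2 → |·| ≈ 732.89, ∠ ≈ 158.95°
∠H = 0.00° − 158.95° = -158.95°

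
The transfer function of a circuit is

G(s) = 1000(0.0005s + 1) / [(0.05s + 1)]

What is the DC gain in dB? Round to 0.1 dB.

60.0 dB

G(0) = 1000 · 1 / 1 = 1000
20 log₁₀(1000) ≈ 60.00 dB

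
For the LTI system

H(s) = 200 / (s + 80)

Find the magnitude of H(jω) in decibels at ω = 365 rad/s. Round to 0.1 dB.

-5.4 dB

Substitute s = j365:
Numerator: 200 = 200 + j0
Denominator: (j365) + 80 = 80 + j365
|N| = √(200² + 0²) ≈ 200, ∠N ≈ 0.00°
|D| = √(80² + 365²) ≈ 373.66, ∠D ≈ 77.64°
|H| = 200 / 373.66 ≈ 0.53525
Gain = 20 log₁₀(0.53525) ≈ -5.43 dB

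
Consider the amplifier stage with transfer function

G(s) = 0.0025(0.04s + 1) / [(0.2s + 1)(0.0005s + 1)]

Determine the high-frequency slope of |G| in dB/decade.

-20 dB/decade

Each pole contributes −20 dB/decade at high frequency; each zero contributes +20 dB/decade.
Net: 1 zero(s) − 2 pole(s) → -20 dB/decade.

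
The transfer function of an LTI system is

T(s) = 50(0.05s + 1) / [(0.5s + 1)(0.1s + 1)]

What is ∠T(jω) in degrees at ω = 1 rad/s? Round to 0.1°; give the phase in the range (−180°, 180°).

At ω = 1 rad/s:
zero (1 + j1·0.05) = 1 + j0.05 → |·| ≈ 1.0012, ∠ ≈ 2.86°
pole (1 + j1·0.5) = 1 + j0.5 → |·| ≈ 1.118, ∠ ≈ 26.57°
pole (1 + j1·0.1) = 1 + j0.1 → |·| ≈ 1.005, ∠ ≈ 5.71°
∠T = (2.86°) − (26.57° + 5.71°) = -29.42°

-29.4°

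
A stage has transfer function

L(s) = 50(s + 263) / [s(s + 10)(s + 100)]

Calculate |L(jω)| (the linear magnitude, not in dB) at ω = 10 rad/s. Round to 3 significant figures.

At s = jω = j10:
zero (s+263): 263 + j10 → |·| = √(263²+10²) = √69269 ≈ 263.19, ∠ = arctan(10/263) ≈ 2.18°
pole (s+10): 10 + j10 → |·| = √(10²+10²) = √200 ≈ 14.142, ∠ = arctan(10/10) ≈ 45.00°
pole (s+100): 100 + j10 → |·| = √(100²+10²) = √10100 ≈ 100.5, ∠ = arctan(10/100) ≈ 5.71°
pole at origin: |s| = 10, ∠ = 90.00° (in denominator)
|L| = 50 · 263.19 / 14213 ≈ 0.92588

0.926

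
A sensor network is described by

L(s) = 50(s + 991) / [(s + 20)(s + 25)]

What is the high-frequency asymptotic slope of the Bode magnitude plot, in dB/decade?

-20 dB/decade

Each pole contributes −20 dB/decade at high frequency; each zero contributes +20 dB/decade.
Net: 1 zero(s) − 2 pole(s) → -20 dB/decade.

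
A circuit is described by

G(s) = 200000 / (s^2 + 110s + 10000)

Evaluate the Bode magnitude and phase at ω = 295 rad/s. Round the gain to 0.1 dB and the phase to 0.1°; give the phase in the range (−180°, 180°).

At s = jω = j295:
quadratic: (j295)² + 110·j295 + 10000 = -77025 + j32450 → |·| ≈ 83581, ∠ ≈ 157.15°
|G| = 200000 / 83581 ≈ 2.3929
Gain = 20 log₁₀(2.3929) ≈ 7.58 dB
∠G = 0.00° − 157.15° = -157.15°

7.6 dB, -157.2°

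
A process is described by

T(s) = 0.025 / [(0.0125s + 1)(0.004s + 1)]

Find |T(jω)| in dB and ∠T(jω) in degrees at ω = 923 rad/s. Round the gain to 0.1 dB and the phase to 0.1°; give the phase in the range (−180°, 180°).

At ω = 923 rad/s:
pole (1 + j923·0.0125) = 1 + j11.5375 → |·| ≈ 11.581, ∠ ≈ 85.05°
pole (1 + j923·0.004) = 1 + j3.692 → |·| ≈ 3.825, ∠ ≈ 74.84°
|T| = 0.025 · 1 / (11.581 · 3.825) ≈ 0.00056437
Gain = 20 log₁₀(0.00056437) ≈ -64.97 dB
∠T = (0°) − (85.05° + 74.84°) = -159.89°

-65.0 dB, -159.9°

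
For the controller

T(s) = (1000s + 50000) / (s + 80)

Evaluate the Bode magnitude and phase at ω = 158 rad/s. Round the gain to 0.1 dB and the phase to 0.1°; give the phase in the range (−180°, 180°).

59.4 dB, 9.3°

Substitute s = j158:
Numerator: 1000(j158) + 50000 = 50000 + j158000
Denominator: (j158) + 80 = 80 + j158
|N| = √(50000² + 158000²) ≈ 1.6572e+05, ∠N ≈ 72.44°
|D| = √(80² + 158²) ≈ 177.1, ∠D ≈ 63.15°
|T| = 1.6572e+05 / 177.1 ≈ 935.74
Gain = 20 log₁₀(935.74) ≈ 59.42 dB
∠T = 72.44° − 63.15° = 9.29°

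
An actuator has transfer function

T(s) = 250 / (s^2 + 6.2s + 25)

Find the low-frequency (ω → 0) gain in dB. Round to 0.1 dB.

20.0 dB

T(0) = 250 / 25 = 10
20 log₁₀(10) ≈ 20.00 dB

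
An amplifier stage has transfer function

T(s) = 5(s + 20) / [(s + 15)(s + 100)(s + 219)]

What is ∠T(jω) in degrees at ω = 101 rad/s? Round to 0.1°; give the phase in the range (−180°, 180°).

-72.8°

At s = jω = j101:
zero (s+20): 20 + j101 → |·| = √(20²+101²) = √10601 ≈ 102.96, ∠ = arctan(101/20) ≈ 78.80°
pole (s+15): 15 + j101 → |·| = √(15²+101²) = √10426 ≈ 102.11, ∠ = arctan(101/15) ≈ 81.55°
pole (s+100): 100 + j101 → |·| = √(100²+101²) = √20201 ≈ 142.13, ∠ = arctan(101/100) ≈ 45.29°
pole (s+219): 219 + j101 → |·| = √(219²+101²) = √58162 ≈ 241.17, ∠ = arctan(101/219) ≈ 24.76°
∠T = 78.80° − 151.60° = -72.80°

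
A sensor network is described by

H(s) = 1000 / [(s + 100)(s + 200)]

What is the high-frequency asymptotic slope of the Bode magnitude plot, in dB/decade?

Each pole contributes −20 dB/decade at high frequency; each zero contributes +20 dB/decade.
Net: 0 zero(s) − 2 pole(s) → -40 dB/decade.

-40 dB/decade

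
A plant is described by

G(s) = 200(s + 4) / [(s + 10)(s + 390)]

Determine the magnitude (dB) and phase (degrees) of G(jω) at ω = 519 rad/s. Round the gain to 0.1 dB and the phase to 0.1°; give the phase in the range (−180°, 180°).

At s = jω = j519:
zero (s+4): 4 + j519 → |·| = √(4²+519²) = √269377 ≈ 519.02, ∠ = arctan(519/4) ≈ 89.56°
pole (s+10): 10 + j519 → |·| = √(10²+519²) = √269461 ≈ 519.1, ∠ = arctan(519/10) ≈ 88.90°
pole (s+390): 390 + j519 → |·| = √(390²+519²) = √421461 ≈ 649.2, ∠ = arctan(519/390) ≈ 53.08°
|G| = 200 · 519.02 / 3.37e+05 ≈ 0.30802
Gain = 20 log₁₀(0.30802) ≈ -10.23 dB
∠G = 89.56° − 141.98° = -52.42°

-10.2 dB, -52.4°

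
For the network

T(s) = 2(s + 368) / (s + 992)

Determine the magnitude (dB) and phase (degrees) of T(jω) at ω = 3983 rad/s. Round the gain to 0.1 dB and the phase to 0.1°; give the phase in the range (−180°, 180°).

5.8 dB, 8.7°

At s = jω = j3983:
zero (s+368): 368 + j3983 → |·| = √(368²+3983²) = √15999713 ≈ 4000, ∠ = arctan(3983/368) ≈ 84.72°
pole (s+992): 992 + j3983 → |·| = √(992²+3983²) = √16848353 ≈ 4104.7, ∠ = arctan(3983/992) ≈ 76.01°
|T| = 2 · 4000 / 4104.7 ≈ 1.949
Gain = 20 log₁₀(1.949) ≈ 5.80 dB
∠T = 84.72° − 76.01° = 8.71°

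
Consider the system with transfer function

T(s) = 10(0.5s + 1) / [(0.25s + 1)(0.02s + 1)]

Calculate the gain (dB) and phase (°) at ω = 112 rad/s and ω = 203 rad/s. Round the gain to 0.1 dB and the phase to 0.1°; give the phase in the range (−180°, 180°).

At ω = 112 rad/s:
zero (1 + j112·0.5) = 1 + j56 → |·| ≈ 56.009, ∠ ≈ 88.98°
pole (1 + j112·0.25) = 1 + j28 → |·| ≈ 28.018, ∠ ≈ 87.95°
pole (1 + j112·0.02) = 1 + j2.24 → |·| ≈ 2.4531, ∠ ≈ 65.94°
|T| = 10 · 56.009 / (28.018 · 2.4531) ≈ 8.149
Gain = 20 log₁₀(8.149) ≈ 18.22 dB
∠T = (88.98°) − (87.95° + 65.94°) = -64.91°

At ω = 203 rad/s:
zero (1 + j203·0.5) = 1 + j101.5 → |·| ≈ 101.5, ∠ ≈ 89.44°
pole (1 + j203·0.25) = 1 + j50.75 → |·| ≈ 50.76, ∠ ≈ 88.87°
pole (1 + j203·0.02) = 1 + j4.06 → |·| ≈ 4.1813, ∠ ≈ 76.16°
|T| = 10 · 101.5 / (50.76 · 4.1813) ≈ 4.7823
Gain = 20 log₁₀(4.7823) ≈ 13.59 dB
∠T = (89.44°) − (88.87° + 76.16°) = -75.59°

ω = 112: 18.2 dB, -64.9°; ω = 203: 13.6 dB, -75.6°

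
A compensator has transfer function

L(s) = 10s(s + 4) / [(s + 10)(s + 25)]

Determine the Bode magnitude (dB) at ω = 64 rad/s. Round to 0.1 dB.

19.3 dB

At s = jω = j64:
zero (s+4): 4 + j64 → |·| = √(4²+64²) = √4112 ≈ 64.125, ∠ = arctan(64/4) ≈ 86.42°
zero at origin: s = j64 → |·| = 64, ∠ = 90.00°
pole (s+10): 10 + j64 → |·| = √(10²+64²) = √4196 ≈ 64.777, ∠ = arctan(64/10) ≈ 81.12°
pole (s+25): 25 + j64 → |·| = √(25²+64²) = √4721 ≈ 68.71, ∠ = arctan(64/25) ≈ 68.66°
|L| = 10 · 4104 / 4450.8 ≈ 9.2208
Gain = 20 log₁₀(9.2208) ≈ 19.30 dB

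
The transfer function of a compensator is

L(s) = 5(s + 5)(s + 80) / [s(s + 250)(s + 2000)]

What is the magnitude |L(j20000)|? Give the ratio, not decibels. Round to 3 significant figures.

0.000249

At s = jω = j20000:
zero (s+5): 5 + j20000 → |·| = √(5²+20000²) = √400000025 ≈ 20000, ∠ = arctan(20000/5) ≈ 89.99°
zero (s+80): 80 + j20000 → |·| = √(80²+20000²) = √400006400 ≈ 20000, ∠ = arctan(20000/80) ≈ 89.77°
pole (s+250): 250 + j20000 → |·| = √(250²+20000²) = √400062500 ≈ 20002, ∠ = arctan(20000/250) ≈ 89.28°
pole (s+2000): 2000 + j20000 → |·| = √(2000²+20000²) = √404000000 ≈ 20100, ∠ = arctan(20000/2000) ≈ 84.29°
pole at origin: |s| = 20000, ∠ = 90.00° (in denominator)
|L| = 5 · 4e+08 / 8.0408e+12 ≈ 0.00024873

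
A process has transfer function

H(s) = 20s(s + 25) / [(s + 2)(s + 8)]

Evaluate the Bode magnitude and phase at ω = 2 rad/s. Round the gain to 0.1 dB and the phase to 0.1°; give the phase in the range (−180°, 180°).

At s = jω = j2:
zero (s+25): 25 + j2 → |·| = √(25²+2²) = √629 ≈ 25.08, ∠ = arctan(2/25) ≈ 4.57°
zero at origin: s = j2 → |·| = 2, ∠ = 90.00°
pole (s+2): 2 + j2 → |·| = √(2²+2²) = √8 ≈ 2.8284, ∠ = arctan(2/2) ≈ 45.00°
pole (s+8): 8 + j2 → |·| = √(8²+2²) = √68 ≈ 8.2462, ∠ = arctan(2/8) ≈ 14.04°
|H| = 20 · 50.16 / 23.324 ≈ 43.011
Gain = 20 log₁₀(43.011) ≈ 32.67 dB
∠H = 94.57° − 59.04° = 35.53°

32.7 dB, 35.5°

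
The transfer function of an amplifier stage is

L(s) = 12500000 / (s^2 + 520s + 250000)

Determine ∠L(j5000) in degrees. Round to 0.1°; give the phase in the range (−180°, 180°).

-174.0°

At s = jω = j5000:
quadratic: (j5000)² + 520·j5000 + 250000 = -24750000 + j2600000 → |·| ≈ 2.4886e+07, ∠ ≈ 174.00°
∠L = 0.00° − 174.00° = -174.00°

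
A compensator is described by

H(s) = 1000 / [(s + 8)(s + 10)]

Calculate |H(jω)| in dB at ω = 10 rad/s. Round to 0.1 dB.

At s = jω = j10:
pole (s+8): 8 + j10 → |·| = √(8²+10²) = √164 ≈ 12.806, ∠ = arctan(10/8) ≈ 51.34°
pole (s+10): 10 + j10 → |·| = √(10²+10²) = √200 ≈ 14.142, ∠ = arctan(10/10) ≈ 45.00°
|H| = 1000 / 181.1 ≈ 5.5218
Gain = 20 log₁₀(5.5218) ≈ 14.84 dB

14.8 dB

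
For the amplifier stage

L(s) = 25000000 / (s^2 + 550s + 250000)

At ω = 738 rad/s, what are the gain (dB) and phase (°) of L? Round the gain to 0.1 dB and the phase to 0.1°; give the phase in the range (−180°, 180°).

At s = jω = j738:
quadratic: (j738)² + 550·j738 + 250000 = -294644 + j405900 → |·| ≈ 5.0157e+05, ∠ ≈ 125.98°
|L| = 25000000 / 5.0157e+05 ≈ 49.843
Gain = 20 log₁₀(49.843) ≈ 33.95 dB
∠L = 0.00° − 125.98° = -125.98°

34.0 dB, -126.0°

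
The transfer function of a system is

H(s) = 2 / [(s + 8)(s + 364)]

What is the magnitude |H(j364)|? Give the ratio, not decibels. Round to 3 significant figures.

1.07e-05

At s = jω = j364:
pole (s+8): 8 + j364 → |·| = √(8²+364²) = √132560 ≈ 364.09, ∠ = arctan(364/8) ≈ 88.74°
pole (s+364): 364 + j364 → |·| = √(364²+364²) = √264992 ≈ 514.77, ∠ = arctan(364/364) ≈ 45.00°
|H| = 2 / 1.8742e+05 ≈ 1.0671e-05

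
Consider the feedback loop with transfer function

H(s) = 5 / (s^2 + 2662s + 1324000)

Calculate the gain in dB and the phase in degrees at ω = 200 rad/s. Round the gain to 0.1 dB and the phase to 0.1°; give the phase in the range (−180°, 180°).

Substitute s = j200:
Numerator: 5 = 5 + j0
Denominator: (j200)^2 + 2662(j200) + 1324000 = 1284000 + j532400
|N| = √(5² + 0²) ≈ 5, ∠N ≈ 0.00°
|D| = √(1284000² + 532400²) ≈ 1.39e+06, ∠D ≈ 22.52°
|H| = 5 / 1.39e+06 ≈ 3.5971e-06
Gain = 20 log₁₀(3.5971e-06) ≈ -108.88 dB
∠H = 0.00° − 22.52° = -22.52°

-108.9 dB, -22.5°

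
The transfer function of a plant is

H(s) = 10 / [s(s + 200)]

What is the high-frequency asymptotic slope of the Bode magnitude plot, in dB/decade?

Each pole contributes −20 dB/decade at high frequency; each zero contributes +20 dB/decade.
Net: 0 zero(s) − 2 pole(s) → -40 dB/decade.

-40 dB/decade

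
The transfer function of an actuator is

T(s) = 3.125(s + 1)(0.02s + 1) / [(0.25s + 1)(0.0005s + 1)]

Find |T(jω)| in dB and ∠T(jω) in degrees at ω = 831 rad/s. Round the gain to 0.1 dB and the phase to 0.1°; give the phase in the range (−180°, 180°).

45.7 dB, 64.2°

At ω = 831 rad/s:
zero (1 + j831·1) = 1 + j831 → |·| ≈ 831, ∠ ≈ 89.93°
zero (1 + j831·0.02) = 1 + j16.62 → |·| ≈ 16.65, ∠ ≈ 86.56°
pole (1 + j831·0.25) = 1 + j207.75 → |·| ≈ 207.75, ∠ ≈ 89.72°
pole (1 + j831·0.0005) = 1 + j0.4155 → |·| ≈ 1.0829, ∠ ≈ 22.56°
|T| = 3.125 · 831 · 16.65 / (207.75 · 1.0829) ≈ 192.19
Gain = 20 log₁₀(192.19) ≈ 45.67 dB
∠T = (89.93° + 86.56°) − (89.72° + 22.56°) = 64.21°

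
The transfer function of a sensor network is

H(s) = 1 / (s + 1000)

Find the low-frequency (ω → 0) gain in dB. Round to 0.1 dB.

-60.0 dB

H(0) = 1 / (1000) = 0.001
20 log₁₀(0.001) ≈ -60.00 dB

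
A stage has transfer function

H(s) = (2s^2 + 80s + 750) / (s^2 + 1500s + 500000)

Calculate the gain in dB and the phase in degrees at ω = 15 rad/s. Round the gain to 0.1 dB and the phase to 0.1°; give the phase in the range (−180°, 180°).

-52.1 dB, 73.4°

Substitute s = j15:
Numerator: 2(j15)^2 + 80(j15) + 750 = 300 + j1200
Denominator: (j15)^2 + 1500(j15) + 500000 = 499775 + j22500
|N| = √(300² + 1200²) ≈ 1236.9, ∠N ≈ 75.96°
|D| = √(499775² + 22500²) ≈ 5.0028e+05, ∠D ≈ 2.58°
|H| = 1236.9 / 5.0028e+05 ≈ 0.0024724
Gain = 20 log₁₀(0.0024724) ≈ -52.14 dB
∠H = 75.96° − 2.58° = 73.38°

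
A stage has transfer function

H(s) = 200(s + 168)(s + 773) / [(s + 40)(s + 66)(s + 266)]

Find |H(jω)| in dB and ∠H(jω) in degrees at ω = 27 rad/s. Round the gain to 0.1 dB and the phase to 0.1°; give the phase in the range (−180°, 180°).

At s = jω = j27:
zero (s+168): 168 + j27 → |·| = √(168²+27²) = √28953 ≈ 170.16, ∠ = arctan(27/168) ≈ 9.13°
zero (s+773): 773 + j27 → |·| = √(773²+27²) = √598258 ≈ 773.47, ∠ = arctan(27/773) ≈ 2.00°
pole (s+40): 40 + j27 → |·| = √(40²+27²) = √2329 ≈ 48.26, ∠ = arctan(27/40) ≈ 34.02°
pole (s+66): 66 + j27 → |·| = √(66²+27²) = √5085 ≈ 71.309, ∠ = arctan(27/66) ≈ 22.25°
pole (s+266): 266 + j27 → |·| = √(266²+27²) = √71485 ≈ 267.37, ∠ = arctan(27/266) ≈ 5.80°
|H| = 200 · 1.3161e+05 / 9.2012e+05 ≈ 28.607
Gain = 20 log₁₀(28.607) ≈ 29.13 dB
∠H = 11.13° − 62.07° = -50.94°

29.1 dB, -50.9°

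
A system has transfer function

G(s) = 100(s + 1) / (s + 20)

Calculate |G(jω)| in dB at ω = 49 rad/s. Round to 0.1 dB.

At s = jω = j49:
zero (s+1): 1 + j49 → |·| = √(1²+49²) = √2402 ≈ 49.01, ∠ = arctan(49/1) ≈ 88.83°
pole (s+20): 20 + j49 → |·| = √(20²+49²) = √2801 ≈ 52.924, ∠ = arctan(49/20) ≈ 67.80°
|G| = 100 · 49.01 / 52.924 ≈ 92.604
Gain = 20 log₁₀(92.604) ≈ 39.33 dB

39.3 dB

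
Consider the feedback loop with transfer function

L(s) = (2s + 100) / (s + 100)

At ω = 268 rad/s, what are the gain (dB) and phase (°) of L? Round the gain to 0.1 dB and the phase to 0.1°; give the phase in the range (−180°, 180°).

5.6 dB, 9.9°

Substitute s = j268:
Numerator: 2(j268) + 100 = 100 + j536
Denominator: (j268) + 100 = 100 + j268
|N| = √(100² + 536²) ≈ 545.25, ∠N ≈ 79.43°
|D| = √(100² + 268²) ≈ 286.05, ∠D ≈ 69.54°
|L| = 545.25 / 286.05 ≈ 1.9061
Gain = 20 log₁₀(1.9061) ≈ 5.60 dB
∠L = 79.43° − 69.54° = 9.89°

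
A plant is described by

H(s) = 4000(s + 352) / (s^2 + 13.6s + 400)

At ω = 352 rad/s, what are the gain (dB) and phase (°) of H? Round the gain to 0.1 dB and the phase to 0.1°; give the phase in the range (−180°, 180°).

24.1 dB, -132.8°

At s = jω = j352:
zero (s+352): 352 + j352 → |·| = √(352²+352²) = √247808 ≈ 497.8, ∠ = arctan(352/352) ≈ 45.00°
quadratic: (j352)² + 13.6·j352 + 400 = -123504 + j4787.2 → |·| ≈ 1.236e+05, ∠ ≈ 177.78°
|H| = 4000 · 497.8 / 1.236e+05 ≈ 16.11
Gain = 20 log₁₀(16.11) ≈ 24.14 dB
∠H = 45.00° − 177.78° = -132.78°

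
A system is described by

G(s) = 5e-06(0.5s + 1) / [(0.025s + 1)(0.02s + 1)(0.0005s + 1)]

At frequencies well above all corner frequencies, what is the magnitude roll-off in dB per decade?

Each pole contributes −20 dB/decade at high frequency; each zero contributes +20 dB/decade.
Net: 1 zero(s) − 3 pole(s) → -40 dB/decade.

-40 dB/decade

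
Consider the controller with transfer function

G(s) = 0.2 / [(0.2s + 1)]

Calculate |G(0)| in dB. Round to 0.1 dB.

G(0) = 0.2 · 1 / 1 = 0.2
20 log₁₀(0.2) ≈ -13.98 dB

-14.0 dB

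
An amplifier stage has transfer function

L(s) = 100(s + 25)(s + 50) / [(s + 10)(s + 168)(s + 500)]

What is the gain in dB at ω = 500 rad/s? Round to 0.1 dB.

-17.4 dB

At s = jω = j500:
zero (s+25): 25 + j500 → |·| = √(25²+500²) = √250625 ≈ 500.62, ∠ = arctan(500/25) ≈ 87.14°
zero (s+50): 50 + j500 → |·| = √(50²+500²) = √252500 ≈ 502.49, ∠ = arctan(500/50) ≈ 84.29°
pole (s+10): 10 + j500 → |·| = √(10²+500²) = √250100 ≈ 500.1, ∠ = arctan(500/10) ≈ 88.85°
pole (s+168): 168 + j500 → |·| = √(168²+500²) = √278224 ≈ 527.47, ∠ = arctan(500/168) ≈ 71.43°
pole (s+500): 500 + j500 → |·| = √(500²+500²) = √500000 ≈ 707.11, ∠ = arctan(500/500) ≈ 45.00°
|L| = 100 · 2.5156e+05 / 1.8653e+08 ≈ 0.13486
Gain = 20 log₁₀(0.13486) ≈ -17.40 dB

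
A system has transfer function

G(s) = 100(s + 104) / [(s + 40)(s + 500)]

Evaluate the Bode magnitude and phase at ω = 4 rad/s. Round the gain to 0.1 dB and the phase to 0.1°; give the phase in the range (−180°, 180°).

At s = jω = j4:
zero (s+104): 104 + j4 → |·| = √(104²+4²) = √10832 ≈ 104.08, ∠ = arctan(4/104) ≈ 2.20°
pole (s+40): 40 + j4 → |·| = √(40²+4²) = √1616 ≈ 40.2, ∠ = arctan(4/40) ≈ 5.71°
pole (s+500): 500 + j4 → |·| = √(500²+4²) = √250016 ≈ 500.02, ∠ = arctan(4/500) ≈ 0.46°
|G| = 100 · 104.08 / 20101 ≈ 0.51779
Gain = 20 log₁₀(0.51779) ≈ -5.72 dB
∠G = 2.20° − 6.17° = -3.97°

-5.7 dB, -4.0°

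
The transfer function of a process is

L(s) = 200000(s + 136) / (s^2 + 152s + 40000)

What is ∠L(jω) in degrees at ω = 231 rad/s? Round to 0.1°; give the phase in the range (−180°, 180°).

-51.3°

At s = jω = j231:
zero (s+136): 136 + j231 → |·| = √(136²+231²) = √71857 ≈ 268.06, ∠ = arctan(231/136) ≈ 59.51°
quadratic: (j231)² + 152·j231 + 40000 = -13361 + j35112 → |·| ≈ 37568, ∠ ≈ 110.83°
∠L = 59.51° − 110.83° = -51.32°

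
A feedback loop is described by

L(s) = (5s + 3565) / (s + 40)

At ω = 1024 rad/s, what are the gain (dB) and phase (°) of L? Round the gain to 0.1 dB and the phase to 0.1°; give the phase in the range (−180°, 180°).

15.7 dB, -32.6°

Substitute s = j1024:
Numerator: 5(j1024) + 3565 = 3565 + j5120
Denominator: (j1024) + 40 = 40 + j1024
|N| = √(3565² + 5120²) ≈ 6238.9, ∠N ≈ 55.15°
|D| = √(40² + 1024²) ≈ 1024.8, ∠D ≈ 87.76°
|L| = 6238.9 / 1024.8 ≈ 6.0879
Gain = 20 log₁₀(6.0879) ≈ 15.69 dB
∠L = 55.15° − 87.76° = -32.61°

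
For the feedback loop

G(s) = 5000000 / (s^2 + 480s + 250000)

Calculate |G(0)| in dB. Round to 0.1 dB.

G(0) = 5000000 / 250000 = 20
20 log₁₀(20) ≈ 26.02 dB

26.0 dB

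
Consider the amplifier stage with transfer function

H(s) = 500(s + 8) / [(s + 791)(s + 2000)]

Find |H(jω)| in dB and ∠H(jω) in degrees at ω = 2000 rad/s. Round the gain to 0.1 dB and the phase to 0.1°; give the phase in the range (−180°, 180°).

At s = jω = j2000:
zero (s+8): 8 + j2000 → |·| = √(8²+2000²) = √4000064 ≈ 2000, ∠ = arctan(2000/8) ≈ 89.77°
pole (s+791): 791 + j2000 → |·| = √(791²+2000²) = √4625681 ≈ 2150.7, ∠ = arctan(2000/791) ≈ 68.42°
pole (s+2000): 2000 + j2000 → |·| = √(2000²+2000²) = √8000000 ≈ 2828.4, ∠ = arctan(2000/2000) ≈ 45.00°
|H| = 500 · 2000 / 6.083e+06 ≈ 0.16439
Gain = 20 log₁₀(0.16439) ≈ -15.68 dB
∠H = 89.77° − 113.42° = -23.65°

-15.7 dB, -23.7°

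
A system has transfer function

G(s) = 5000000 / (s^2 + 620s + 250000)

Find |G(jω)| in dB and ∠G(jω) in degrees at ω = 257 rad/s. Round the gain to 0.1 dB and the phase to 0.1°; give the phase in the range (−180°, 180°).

26.3 dB, -40.9°

At s = jω = j257:
quadratic: (j257)² + 620·j257 + 250000 = 183951 + j159340 → |·| ≈ 2.4337e+05, ∠ ≈ 40.90°
|G| = 5000000 / 2.4337e+05 ≈ 20.545
Gain = 20 log₁₀(20.545) ≈ 26.25 dB
∠G = 0.00° − 40.90° = -40.90°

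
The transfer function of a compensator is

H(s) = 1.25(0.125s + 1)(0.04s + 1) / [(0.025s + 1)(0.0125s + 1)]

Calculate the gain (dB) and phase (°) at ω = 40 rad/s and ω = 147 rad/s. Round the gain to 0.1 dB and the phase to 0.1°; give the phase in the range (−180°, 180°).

ω = 40: 17.6 dB, 65.1°; ω = 147: 24.7 dB, 31.0°

At ω = 40 rad/s:
zero (1 + j40·0.125) = 1 + j5 → |·| ≈ 5.099, ∠ ≈ 78.69°
zero (1 + j40·0.04) = 1 + j1.6 → |·| ≈ 1.8868, ∠ ≈ 57.99°
pole (1 + j40·0.025) = 1 + j1 → |·| ≈ 1.4142, ∠ ≈ 45.00°
pole (1 + j40·0.0125) = 1 + j0.5 → |·| ≈ 1.118, ∠ ≈ 26.57°
|H| = 1.25 · 5.099 · 1.8868 / (1.4142 · 1.118) ≈ 7.6062
Gain = 20 log₁₀(7.6062) ≈ 17.62 dB
∠H = (78.69° + 57.99°) − (45.00° + 26.57°) = 65.11°

At ω = 147 rad/s:
zero (1 + j147·0.125) = 1 + j18.375 → |·| ≈ 18.402, ∠ ≈ 86.88°
zero (1 + j147·0.04) = 1 + j5.88 → |·| ≈ 5.9644, ∠ ≈ 80.35°
pole (1 + j147·0.025) = 1 + j3.675 → |·| ≈ 3.8086, ∠ ≈ 74.78°
pole (1 + j147·0.0125) = 1 + j1.8375 → |·| ≈ 2.092, ∠ ≈ 61.44°
|H| = 1.25 · 18.402 · 5.9644 / (3.8086 · 2.092) ≈ 17.219
Gain = 20 log₁₀(17.219) ≈ 24.72 dB
∠H = (86.88° + 80.35°) − (74.78° + 61.44°) = 31.01°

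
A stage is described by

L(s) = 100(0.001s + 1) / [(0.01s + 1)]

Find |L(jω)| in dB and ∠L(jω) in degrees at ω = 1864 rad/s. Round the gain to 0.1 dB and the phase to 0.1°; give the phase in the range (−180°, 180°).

21.1 dB, -25.1°

At ω = 1864 rad/s:
zero (1 + j1864·0.001) = 1 + j1.864 → |·| ≈ 2.1153, ∠ ≈ 61.79°
pole (1 + j1864·0.01) = 1 + j18.64 → |·| ≈ 18.667, ∠ ≈ 86.93°
|L| = 100 · 2.1153 / (18.667) ≈ 11.332
Gain = 20 log₁₀(11.332) ≈ 21.09 dB
∠L = (61.79°) − (86.93°) = -25.14°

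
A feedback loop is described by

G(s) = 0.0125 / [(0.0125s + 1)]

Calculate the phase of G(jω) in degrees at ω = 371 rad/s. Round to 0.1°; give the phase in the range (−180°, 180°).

At ω = 371 rad/s:
pole (1 + j371·0.0125) = 1 + j4.6375 → |·| ≈ 4.7441, ∠ ≈ 77.83°
∠G = (0°) − (77.83°) = -77.83°

-77.8°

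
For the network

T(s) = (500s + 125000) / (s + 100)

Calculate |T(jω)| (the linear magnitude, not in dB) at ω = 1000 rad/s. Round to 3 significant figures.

Substitute s = j1000:
Numerator: 500(j1000) + 125000 = 125000 + j500000
Denominator: (j1000) + 100 = 100 + j1000
|N| = √(125000² + 500000²) ≈ 5.1539e+05, ∠N ≈ 75.96°
|D| = √(100² + 1000²) ≈ 1005, ∠D ≈ 84.29°
|T| = 5.1539e+05 / 1005 ≈ 512.83

513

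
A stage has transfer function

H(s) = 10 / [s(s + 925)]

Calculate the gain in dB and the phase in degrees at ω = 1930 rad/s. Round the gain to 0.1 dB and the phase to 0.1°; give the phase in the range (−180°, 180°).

At s = jω = j1930:
pole (s+925): 925 + j1930 → |·| = √(925²+1930²) = √4580525 ≈ 2140.2, ∠ = arctan(1930/925) ≈ 64.39°
pole at origin: |s| = 1930, ∠ = 90.00° (in denominator)
|H| = 10 / 4.1306e+06 ≈ 2.421e-06
Gain = 20 log₁₀(2.421e-06) ≈ -112.32 dB
∠H = 0.00° − 154.39° = -154.39°

-112.3 dB, -154.4°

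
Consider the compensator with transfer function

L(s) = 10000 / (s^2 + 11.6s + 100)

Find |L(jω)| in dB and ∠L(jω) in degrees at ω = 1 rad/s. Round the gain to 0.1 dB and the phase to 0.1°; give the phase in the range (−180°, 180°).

40.0 dB, -6.7°

At s = jω = j1:
quadratic: (j1)² + 11.6·j1 + 100 = 99 + j11.6 → |·| ≈ 99.677, ∠ ≈ 6.68°
|L| = 10000 / 99.677 ≈ 100.32
Gain = 20 log₁₀(100.32) ≈ 40.03 dB
∠L = 0.00° − 6.68° = -6.68°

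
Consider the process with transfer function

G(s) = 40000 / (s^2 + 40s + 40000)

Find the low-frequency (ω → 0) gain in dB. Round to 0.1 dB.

0.0 dB

G(0) = 40000 / 40000 = 1
20 log₁₀(1) ≈ 0.00 dB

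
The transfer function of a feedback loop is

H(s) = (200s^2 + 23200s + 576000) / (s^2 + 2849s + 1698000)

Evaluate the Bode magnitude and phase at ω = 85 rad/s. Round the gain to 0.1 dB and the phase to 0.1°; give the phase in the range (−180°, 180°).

Substitute s = j85:
Numerator: 200(j85)^2 + 23200(j85) + 576000 = -869000 + j1972000
Denominator: (j85)^2 + 2849(j85) + 1698000 = 1690775 + j242165
|N| = √(869000² + 1972000²) ≈ 2.155e+06, ∠N ≈ 113.78°
|D| = √(1690775² + 242165²) ≈ 1.708e+06, ∠D ≈ 8.15°
|H| = 2.155e+06 / 1.708e+06 ≈ 1.2617
Gain = 20 log₁₀(1.2617) ≈ 2.02 dB
∠H = 113.78° − 8.15° = 105.63°

2.0 dB, 105.6°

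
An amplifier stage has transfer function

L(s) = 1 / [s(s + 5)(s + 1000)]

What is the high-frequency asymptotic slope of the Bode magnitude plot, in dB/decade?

-60 dB/decade

Each pole contributes −20 dB/decade at high frequency; each zero contributes +20 dB/decade.
Net: 0 zero(s) − 3 pole(s) → -60 dB/decade.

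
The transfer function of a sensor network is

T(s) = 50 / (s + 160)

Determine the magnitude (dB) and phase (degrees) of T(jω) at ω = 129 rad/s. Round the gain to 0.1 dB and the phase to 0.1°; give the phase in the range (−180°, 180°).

Substitute s = j129:
Numerator: 50 = 50 + j0
Denominator: (j129) + 160 = 160 + j129
|N| = √(50² + 0²) ≈ 50, ∠N ≈ 0.00°
|D| = √(160² + 129²) ≈ 205.53, ∠D ≈ 38.88°
|T| = 50 / 205.53 ≈ 0.24327
Gain = 20 log₁₀(0.24327) ≈ -12.28 dB
∠T = 0.00° − 38.88° = -38.88°

-12.3 dB, -38.9°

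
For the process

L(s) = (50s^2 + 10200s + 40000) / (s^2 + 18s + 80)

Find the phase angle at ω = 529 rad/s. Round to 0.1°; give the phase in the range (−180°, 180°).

Substitute s = j529:
Numerator: 50(j529)^2 + 10200(j529) + 40000 = -13952050 + j5395800
Denominator: (j529)^2 + 18(j529) + 80 = -279761 + j9522
|N| = √(13952050² + 5395800²) ≈ 1.4959e+07, ∠N ≈ 158.86°
|D| = √(279761² + 9522²) ≈ 2.7992e+05, ∠D ≈ 178.05°
∠L = 158.86° − 178.05° = -19.19°

-19.2°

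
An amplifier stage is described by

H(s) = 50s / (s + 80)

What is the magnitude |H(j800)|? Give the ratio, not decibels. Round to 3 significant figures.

49.8

At s = jω = j800:
zero at origin: s = j800 → |·| = 800, ∠ = 90.00°
pole (s+80): 80 + j800 → |·| = √(80²+800²) = √646400 ≈ 803.99, ∠ = arctan(800/80) ≈ 84.29°
|H| = 50 · 800 / 803.99 ≈ 49.752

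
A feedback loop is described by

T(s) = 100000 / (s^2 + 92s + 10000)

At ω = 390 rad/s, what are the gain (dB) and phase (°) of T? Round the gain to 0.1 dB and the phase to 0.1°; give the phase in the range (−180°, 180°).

-3.3 dB, -165.8°

At s = jω = j390:
quadratic: (j390)² + 92·j390 + 10000 = -142100 + j35880 → |·| ≈ 1.4656e+05, ∠ ≈ 165.83°
|T| = 100000 / 1.4656e+05 ≈ 0.68231
Gain = 20 log₁₀(0.68231) ≈ -3.32 dB
∠T = 0.00° − 165.83° = -165.83°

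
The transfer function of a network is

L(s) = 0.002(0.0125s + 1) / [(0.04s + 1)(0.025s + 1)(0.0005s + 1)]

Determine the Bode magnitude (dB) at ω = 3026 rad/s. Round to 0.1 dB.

-106.8 dB

At ω = 3026 rad/s:
zero (1 + j3026·0.0125) = 1 + j37.825 → |·| ≈ 37.838, ∠ ≈ 88.49°
pole (1 + j3026·0.04) = 1 + j121.04 → |·| ≈ 121.04, ∠ ≈ 89.53°
pole (1 + j3026·0.025) = 1 + j75.65 → |·| ≈ 75.657, ∠ ≈ 89.24°
pole (1 + j3026·0.0005) = 1 + j1.513 → |·| ≈ 1.8136, ∠ ≈ 56.54°
|L| = 0.002 · 37.838 / (121.04 · 75.657 · 1.8136) ≈ 4.5566e-06
Gain = 20 log₁₀(4.5566e-06) ≈ -106.83 dB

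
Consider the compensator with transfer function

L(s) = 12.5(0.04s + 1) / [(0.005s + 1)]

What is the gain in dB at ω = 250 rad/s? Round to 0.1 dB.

37.9 dB

At ω = 250 rad/s:
zero (1 + j250·0.04) = 1 + j10 → |·| ≈ 10.05, ∠ ≈ 84.29°
pole (1 + j250·0.005) = 1 + j1.25 → |·| ≈ 1.6008, ∠ ≈ 51.34°
|L| = 12.5 · 10.05 / (1.6008) ≈ 78.476
Gain = 20 log₁₀(78.476) ≈ 37.89 dB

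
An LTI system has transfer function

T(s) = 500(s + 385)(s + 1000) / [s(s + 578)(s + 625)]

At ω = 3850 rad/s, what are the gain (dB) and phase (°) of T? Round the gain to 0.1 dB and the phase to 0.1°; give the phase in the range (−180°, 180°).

-17.6 dB, -92.5°

At s = jω = j3850:
zero (s+385): 385 + j3850 → |·| = √(385²+3850²) = √14970725 ≈ 3869.2, ∠ = arctan(3850/385) ≈ 84.29°
zero (s+1000): 1000 + j3850 → |·| = √(1000²+3850²) = √15822500 ≈ 3977.8, ∠ = arctan(3850/1000) ≈ 75.44°
pole (s+578): 578 + j3850 → |·| = √(578²+3850²) = √15156584 ≈ 3893.1, ∠ = arctan(3850/578) ≈ 81.46°
pole (s+625): 625 + j3850 → |·| = √(625²+3850²) = √15213125 ≈ 3900.4, ∠ = arctan(3850/625) ≈ 80.78°
pole at origin: |s| = 3850, ∠ = 90.00° (in denominator)
|T| = 500 · 1.5391e+07 / 5.8461e+10 ≈ 0.13163
Gain = 20 log₁₀(0.13163) ≈ -17.61 dB
∠T = 159.73° − 252.24° = -92.51°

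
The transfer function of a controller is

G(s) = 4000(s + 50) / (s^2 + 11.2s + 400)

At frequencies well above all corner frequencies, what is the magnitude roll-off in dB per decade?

Each pole contributes −20 dB/decade at high frequency; each zero contributes +20 dB/decade.
Net: 1 zero(s) − 2 pole(s) → -20 dB/decade.

-20 dB/decade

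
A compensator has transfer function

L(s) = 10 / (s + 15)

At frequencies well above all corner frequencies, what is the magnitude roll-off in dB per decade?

Each pole contributes −20 dB/decade at high frequency; each zero contributes +20 dB/decade.
Net: 0 zero(s) − 1 pole(s) → -20 dB/decade.

-20 dB/decade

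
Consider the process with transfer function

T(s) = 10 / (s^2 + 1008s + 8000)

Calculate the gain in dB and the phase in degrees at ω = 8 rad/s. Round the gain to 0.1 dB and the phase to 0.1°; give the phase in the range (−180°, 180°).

Substitute s = j8:
Numerator: 10 = 10 + j0
Denominator: (j8)^2 + 1008(j8) + 8000 = 7936 + j8064
|N| = √(10² + 0²) ≈ 10, ∠N ≈ 0.00°
|D| = √(7936² + 8064²) ≈ 11314, ∠D ≈ 45.46°
|T| = 10 / 11314 ≈ 0.00088386
Gain = 20 log₁₀(0.00088386) ≈ -61.07 dB
∠T = 0.00° − 45.46° = -45.46°

-61.1 dB, -45.5°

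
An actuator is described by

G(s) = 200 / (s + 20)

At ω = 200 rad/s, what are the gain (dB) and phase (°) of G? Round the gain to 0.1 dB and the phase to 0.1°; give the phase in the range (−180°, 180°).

Substitute s = j200:
Numerator: 200 = 200 + j0
Denominator: (j200) + 20 = 20 + j200
|N| = √(200² + 0²) ≈ 200, ∠N ≈ 0.00°
|D| = √(20² + 200²) ≈ 201, ∠D ≈ 84.29°
|G| = 200 / 201 ≈ 0.99502
Gain = 20 log₁₀(0.99502) ≈ -0.04 dB
∠G = 0.00° − 84.29° = -84.29°

-0.0 dB, -84.3°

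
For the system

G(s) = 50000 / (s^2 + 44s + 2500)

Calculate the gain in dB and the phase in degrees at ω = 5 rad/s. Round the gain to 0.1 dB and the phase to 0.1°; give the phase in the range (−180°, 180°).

26.1 dB, -5.1°

At s = jω = j5:
quadratic: (j5)² + 44·j5 + 2500 = 2475 + j220 → |·| ≈ 2484.8, ∠ ≈ 5.08°
|G| = 50000 / 2484.8 ≈ 20.122
Gain = 20 log₁₀(20.122) ≈ 26.07 dB
∠G = 0.00° − 5.08° = -5.08°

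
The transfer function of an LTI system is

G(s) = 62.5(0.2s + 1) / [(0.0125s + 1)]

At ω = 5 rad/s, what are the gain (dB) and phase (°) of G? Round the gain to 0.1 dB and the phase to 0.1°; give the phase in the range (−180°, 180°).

38.9 dB, 41.4°

At ω = 5 rad/s:
zero (1 + j5·0.2) = 1 + j1 → |·| ≈ 1.4142, ∠ ≈ 45.00°
pole (1 + j5·0.0125) = 1 + j0.0625 → |·| ≈ 1.002, ∠ ≈ 3.58°
|G| = 62.5 · 1.4142 / (1.002) ≈ 88.211
Gain = 20 log₁₀(88.211) ≈ 38.91 dB
∠G = (45.00°) − (3.58°) = 41.42°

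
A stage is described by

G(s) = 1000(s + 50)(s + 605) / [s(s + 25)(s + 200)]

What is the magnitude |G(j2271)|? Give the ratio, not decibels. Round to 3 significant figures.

At s = jω = j2271:
zero (s+50): 50 + j2271 → |·| = √(50²+2271²) = √5159941 ≈ 2271.6, ∠ = arctan(2271/50) ≈ 88.74°
zero (s+605): 605 + j2271 → |·| = √(605²+2271²) = √5523466 ≈ 2350.2, ∠ = arctan(2271/605) ≈ 75.08°
pole (s+25): 25 + j2271 → |·| = √(25²+2271²) = √5158066 ≈ 2271.1, ∠ = arctan(2271/25) ≈ 89.37°
pole (s+200): 200 + j2271 → |·| = √(200²+2271²) = √5197441 ≈ 2279.8, ∠ = arctan(2271/200) ≈ 84.97°
pole at origin: |s| = 2271, ∠ = 90.00° (in denominator)
|G| = 1000 · 5.3387e+06 / 1.1758e+10 ≈ 0.45405

0.454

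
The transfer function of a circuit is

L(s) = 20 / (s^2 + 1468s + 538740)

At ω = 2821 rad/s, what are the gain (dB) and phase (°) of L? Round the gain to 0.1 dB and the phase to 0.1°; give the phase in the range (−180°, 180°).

Substitute s = j2821:
Numerator: 20 = 20 + j0
Denominator: (j2821)^2 + 1468(j2821) + 538740 = -7419301 + j4141228
|N| = √(20² + 0²) ≈ 20, ∠N ≈ 0.00°
|D| = √(7419301² + 4141228²) ≈ 8.4968e+06, ∠D ≈ 150.83°
|L| = 20 / 8.4968e+06 ≈ 2.3538e-06
Gain = 20 log₁₀(2.3538e-06) ≈ -112.56 dB
∠L = 0.00° − 150.83° = -150.83°

-112.6 dB, -150.8°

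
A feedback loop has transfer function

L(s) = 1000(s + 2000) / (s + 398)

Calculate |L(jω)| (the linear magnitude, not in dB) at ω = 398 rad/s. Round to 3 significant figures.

3.62e+03

At s = jω = j398:
zero (s+2000): 2000 + j398 → |·| = √(2000²+398²) = √4158404 ≈ 2039.2, ∠ = arctan(398/2000) ≈ 11.25°
pole (s+398): 398 + j398 → |·| = √(398²+398²) = √316808 ≈ 562.86, ∠ = arctan(398/398) ≈ 45.00°
|L| = 1000 · 2039.2 / 562.86 ≈ 3622.9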